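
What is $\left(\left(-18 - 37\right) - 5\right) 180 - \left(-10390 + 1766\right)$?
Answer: $-2176$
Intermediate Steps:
$\left(\left(-18 - 37\right) - 5\right) 180 - \left(-10390 + 1766\right) = \left(-55 - 5\right) 180 - -8624 = \left(-60\right) 180 + 8624 = -10800 + 8624 = -2176$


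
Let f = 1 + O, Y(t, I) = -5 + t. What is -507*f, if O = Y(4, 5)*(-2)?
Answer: -1521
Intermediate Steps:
O = 2 (O = (-5 + 4)*(-2) = -1*(-2) = 2)
f = 3 (f = 1 + 2 = 3)
-507*f = -507*3 = -1521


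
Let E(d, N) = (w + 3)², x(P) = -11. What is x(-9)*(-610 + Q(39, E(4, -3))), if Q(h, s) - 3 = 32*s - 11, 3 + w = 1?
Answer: 6446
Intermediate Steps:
w = -2 (w = -3 + 1 = -2)
E(d, N) = 1 (E(d, N) = (-2 + 3)² = 1² = 1)
Q(h, s) = -8 + 32*s (Q(h, s) = 3 + (32*s - 11) = 3 + (-11 + 32*s) = -8 + 32*s)
x(-9)*(-610 + Q(39, E(4, -3))) = -11*(-610 + (-8 + 32*1)) = -11*(-610 + (-8 + 32)) = -11*(-610 + 24) = -11*(-586) = 6446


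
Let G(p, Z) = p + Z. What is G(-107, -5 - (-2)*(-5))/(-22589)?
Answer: 122/22589 ≈ 0.0054009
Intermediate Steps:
G(p, Z) = Z + p
G(-107, -5 - (-2)*(-5))/(-22589) = ((-5 - (-2)*(-5)) - 107)/(-22589) = ((-5 - 2*5) - 107)*(-1/22589) = ((-5 - 10) - 107)*(-1/22589) = (-15 - 107)*(-1/22589) = -122*(-1/22589) = 122/22589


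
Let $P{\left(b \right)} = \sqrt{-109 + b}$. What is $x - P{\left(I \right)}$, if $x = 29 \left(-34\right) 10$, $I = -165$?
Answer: $-9860 - i \sqrt{274} \approx -9860.0 - 16.553 i$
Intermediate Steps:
$x = -9860$ ($x = \left(-986\right) 10 = -9860$)
$x - P{\left(I \right)} = -9860 - \sqrt{-109 - 165} = -9860 - \sqrt{-274} = -9860 - i \sqrt{274}$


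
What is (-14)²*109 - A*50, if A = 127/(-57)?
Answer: 1224098/57 ≈ 21475.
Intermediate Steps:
A = -127/57 (A = 127*(-1/57) = -127/57 ≈ -2.2281)
(-14)²*109 - A*50 = (-14)²*109 - (-127)*50/57 = 196*109 - 1*(-6350/57) = 21364 + 6350/57 = 1224098/57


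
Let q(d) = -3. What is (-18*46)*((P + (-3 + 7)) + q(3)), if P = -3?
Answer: 1656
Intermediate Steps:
(-18*46)*((P + (-3 + 7)) + q(3)) = (-18*46)*((-3 + (-3 + 7)) - 3) = -828*((-3 + 4) - 3) = -828*(1 - 3) = -828*(-2) = 1656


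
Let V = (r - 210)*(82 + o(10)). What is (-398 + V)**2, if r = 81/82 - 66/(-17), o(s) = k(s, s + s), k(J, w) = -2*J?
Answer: 83574097920769/485809 ≈ 1.7203e+8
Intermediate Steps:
o(s) = -2*s
r = 6789/1394 (r = 81*(1/82) - 66*(-1/17) = 81/82 + 66/17 = 6789/1394 ≈ 4.8702)
V = -8864481/697 (V = (6789/1394 - 210)*(82 - 2*10) = -285951*(82 - 20)/1394 = -285951/1394*62 = -8864481/697 ≈ -12718.)
(-398 + V)**2 = (-398 - 8864481/697)**2 = (-9141887/697)**2 = 83574097920769/485809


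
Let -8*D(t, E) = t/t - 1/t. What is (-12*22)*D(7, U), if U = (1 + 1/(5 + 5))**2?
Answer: 198/7 ≈ 28.286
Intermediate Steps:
U = 121/100 (U = (1 + 1/10)**2 = (11/10)**2 = 121/100 ≈ 1.2100)
D(t, E) = -1/8 + 1/(8*t) (D(t, E) = -(t/t - 1/t)/8 = -(1 - 1/t)/8 = -1/8 + 1/(8*t))
(-12*22)*D(7, U) = (-12*22)*((1/8)*(1 - 1*7)/7) = -33*(1 - 7)/7 = -33*(-6)/7 = -264*(-3/28) = 198/7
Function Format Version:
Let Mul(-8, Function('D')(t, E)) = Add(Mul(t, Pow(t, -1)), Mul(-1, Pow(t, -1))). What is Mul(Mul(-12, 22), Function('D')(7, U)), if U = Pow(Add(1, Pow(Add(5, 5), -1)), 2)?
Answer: Rational(198, 7) ≈ 28.286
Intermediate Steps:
U = Rational(121, 100) (U = Pow(Add(1, Pow(10, -1)), 2) = Pow(Add(1, Rational(1, 10)), 2) = Pow(Rational(11, 10), 2) = Rational(121, 100) ≈ 1.2100)
Function('D')(t, E) = Add(Rational(-1, 8), Mul(Rational(1, 8), Pow(t, -1))) (Function('D')(t, E) = Mul(Rational(-1, 8), Add(Mul(t, Pow(t, -1)), Mul(-1, Pow(t, -1)))) = Mul(Rational(-1, 8), Add(1, Mul(-1, Pow(t, -1)))) = Add(Rational(-1, 8), Mul(Rational(1, 8), Pow(t, -1))))
Mul(Mul(-12, 22), Function('D')(7, U)) = Mul(Mul(-12, 22), Mul(Rational(1, 8), Pow(7, -1), Add(1, Mul(-1, 7)))) = Mul(-264, Mul(Rational(1, 8), Rational(1, 7), Add(1, -7))) = Mul(-264, Mul(Rational(1, 8), Rational(1, 7), -6)) = Mul(-264, Rational(-3, 28)) = Rational(198, 7)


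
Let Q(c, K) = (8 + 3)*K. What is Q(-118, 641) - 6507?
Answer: 544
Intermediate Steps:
Q(c, K) = 11*K
Q(-118, 641) - 6507 = 11*641 - 6507 = 7051 - 6507 = 544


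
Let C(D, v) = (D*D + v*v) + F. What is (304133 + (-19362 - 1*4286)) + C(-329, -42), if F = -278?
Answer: 390212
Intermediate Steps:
C(D, v) = -278 + D² + v² (C(D, v) = (D*D + v*v) - 278 = (D² + v²) - 278 = -278 + D² + v²)
(304133 + (-19362 - 1*4286)) + C(-329, -42) = (304133 + (-19362 - 1*4286)) + (-278 + (-329)² + (-42)²) = (304133 + (-19362 - 4286)) + (-278 + 108241 + 1764) = (304133 - 23648) + 109727 = 280485 + 109727 = 390212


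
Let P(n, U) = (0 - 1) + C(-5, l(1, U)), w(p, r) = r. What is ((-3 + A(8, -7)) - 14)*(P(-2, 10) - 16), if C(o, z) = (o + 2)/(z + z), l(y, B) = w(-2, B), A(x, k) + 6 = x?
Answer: 1029/4 ≈ 257.25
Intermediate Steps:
A(x, k) = -6 + x
l(y, B) = B
C(o, z) = (2 + o)/(2*z) (C(o, z) = (2 + o)/((2*z)) = (2 + o)*(1/(2*z)) = (2 + o)/(2*z))
P(n, U) = -1 - 3/(2*U) (P(n, U) = (0 - 1) + (2 - 5)/(2*U) = -1 + (1/2)*(-3)/U = -1 - 3/(2*U))
((-3 + A(8, -7)) - 14)*(P(-2, 10) - 16) = ((-3 + (-6 + 8)) - 14)*((-3/2 - 1*10)/10 - 16) = ((-3 + 2) - 14)*((-3/2 - 10)/10 - 16) = (-1 - 14)*((1/10)*(-23/2) - 16) = -15*(-23/20 - 16) = -15*(-343/20) = 1029/4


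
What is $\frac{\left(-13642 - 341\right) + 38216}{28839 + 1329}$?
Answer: $\frac{24233}{30168} \approx 0.80327$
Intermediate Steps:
$\frac{\left(-13642 - 341\right) + 38216}{28839 + 1329} = \frac{\left(-13642 - 341\right) + 38216}{30168} = \left(-13983 + 38216\right) \frac{1}{30168} = 24233 \cdot \frac{1}{30168} = \frac{24233}{30168}$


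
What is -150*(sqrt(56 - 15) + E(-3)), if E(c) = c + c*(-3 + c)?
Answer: -2250 - 150*sqrt(41) ≈ -3210.5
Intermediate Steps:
-150*(sqrt(56 - 15) + E(-3)) = -150*(sqrt(56 - 15) - 3*(-2 - 3)) = -150*(sqrt(41) - 3*(-5)) = -150*(sqrt(41) + 15) = -150*(15 + sqrt(41)) = -2250 - 150*sqrt(41)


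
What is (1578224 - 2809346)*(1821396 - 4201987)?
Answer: 2930797953102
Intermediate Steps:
(1578224 - 2809346)*(1821396 - 4201987) = -1231122*(-2380591) = 2930797953102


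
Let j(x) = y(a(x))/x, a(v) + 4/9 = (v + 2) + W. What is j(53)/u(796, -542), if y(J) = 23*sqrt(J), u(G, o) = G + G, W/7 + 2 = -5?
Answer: 115*sqrt(2)/253128 ≈ 0.00064250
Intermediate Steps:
W = -49 (W = -14 + 7*(-5) = -14 - 35 = -49)
a(v) = -427/9 + v (a(v) = -4/9 + ((v + 2) - 49) = -4/9 + ((2 + v) - 49) = -4/9 + (-47 + v) = -427/9 + v)
u(G, o) = 2*G
j(x) = 23*sqrt(-427/9 + x)/x (j(x) = (23*sqrt(-427/9 + x))/x = 23*sqrt(-427/9 + x)/x)
j(53)/u(796, -542) = ((23/3)*sqrt(-427 + 9*53)/53)/((2*796)) = ((23/3)*(1/53)*sqrt(-427 + 477))/1592 = ((23/3)*(1/53)*sqrt(50))*(1/1592) = ((23/3)*(1/53)*(5*sqrt(2)))*(1/1592) = (115*sqrt(2)/159)*(1/1592) = 115*sqrt(2)/253128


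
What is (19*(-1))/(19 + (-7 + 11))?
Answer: -19/23 ≈ -0.82609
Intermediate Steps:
(19*(-1))/(19 + (-7 + 11)) = -19/(19 + 4) = -19/23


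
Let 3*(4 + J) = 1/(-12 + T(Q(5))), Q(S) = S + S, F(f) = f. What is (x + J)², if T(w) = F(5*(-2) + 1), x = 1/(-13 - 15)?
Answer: 1042441/63504 ≈ 16.415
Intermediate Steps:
x = -1/28 (x = 1/(-28) = -1/28 ≈ -0.035714)
Q(S) = 2*S
T(w) = -9 (T(w) = 5*(-2) + 1 = -10 + 1 = -9)
J = -253/63 (J = -4 + 1/(3*(-12 - 9)) = -4 + (⅓)/(-21) = -4 + (⅓)*(-1/21) = -4 - 1/63 = -253/63 ≈ -4.0159)
(x + J)² = (-1/28 - 253/63)² = (-1021/252)² = 1042441/63504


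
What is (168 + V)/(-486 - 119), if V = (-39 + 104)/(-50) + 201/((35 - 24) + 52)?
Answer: -35677/127050 ≈ -0.28081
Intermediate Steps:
V = 397/210 (V = 65*(-1/50) + 201/(11 + 52) = -13/10 + 201/63 = -13/10 + 201*(1/63) = -13/10 + 67/21 = 397/210 ≈ 1.8905)
(168 + V)/(-486 - 119) = (168 + 397/210)/(-486 - 119) = (35677/210)/(-605) = (35677/210)*(-1/605) = -35677/127050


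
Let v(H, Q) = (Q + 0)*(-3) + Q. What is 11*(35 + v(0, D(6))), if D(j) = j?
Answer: 253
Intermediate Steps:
v(H, Q) = -2*Q (v(H, Q) = Q*(-3) + Q = -3*Q + Q = -2*Q)
11*(35 + v(0, D(6))) = 11*(35 - 2*6) = 11*(35 - 12) = 11*23 = 253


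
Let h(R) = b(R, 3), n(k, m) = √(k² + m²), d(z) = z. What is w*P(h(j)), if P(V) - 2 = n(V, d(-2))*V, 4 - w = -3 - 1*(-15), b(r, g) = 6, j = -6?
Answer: -16 - 96*√10 ≈ -319.58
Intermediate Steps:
w = -8 (w = 4 - (-3 - 1*(-15)) = 4 - (-3 + 15) = 4 - 1*12 = 4 - 12 = -8)
h(R) = 6
P(V) = 2 + V*√(4 + V²) (P(V) = 2 + √(V² + (-2)²)*V = 2 + √(V² + 4)*V = 2 + √(4 + V²)*V = 2 + V*√(4 + V²))
w*P(h(j)) = -8*(2 + 6*√(4 + 6²)) = -8*(2 + 6*√(4 + 36)) = -8*(2 + 6*√40) = -8*(2 + 6*(2*√10)) = -8*(2 + 12*√10) = -16 - 96*√10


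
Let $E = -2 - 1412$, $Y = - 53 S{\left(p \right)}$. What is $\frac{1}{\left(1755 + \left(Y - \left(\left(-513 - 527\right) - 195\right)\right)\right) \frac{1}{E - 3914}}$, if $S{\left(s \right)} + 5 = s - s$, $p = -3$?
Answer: $- \frac{1776}{1085} \approx -1.6369$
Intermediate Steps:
$S{\left(s \right)} = -5$ ($S{\left(s \right)} = -5 + \left(s - s\right) = -5 + 0 = -5$)
$Y = 265$ ($Y = \left(-53\right) \left(-5\right) = 265$)
$E = -1414$ ($E = -2 - 1412 = -1414$)
$\frac{1}{\left(1755 + \left(Y - \left(\left(-513 - 527\right) - 195\right)\right)\right) \frac{1}{E - 3914}} = \frac{1}{\left(1755 + \left(265 - \left(\left(-513 - 527\right) - 195\right)\right)\right) \frac{1}{-1414 - 3914}} = \frac{1}{\left(1755 + \left(265 - \left(-1040 - 195\right)\right)\right) \frac{1}{-5328}} = \frac{1}{\left(1755 + \left(265 - -1235\right)\right) \left(- \frac{1}{5328}\right)} = \frac{1}{\left(1755 + \left(265 + 1235\right)\right) \left(- \frac{1}{5328}\right)} = \frac{1}{\left(1755 + 1500\right) \left(- \frac{1}{5328}\right)} = \frac{1}{3255 \left(- \frac{1}{5328}\right)} = \frac{1}{- \frac{1085}{1776}} = - \frac{1776}{1085}$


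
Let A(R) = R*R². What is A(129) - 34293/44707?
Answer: 95971990830/44707 ≈ 2.1467e+6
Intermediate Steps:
A(R) = R³
A(129) - 34293/44707 = 129³ - 34293/44707 = 2146689 - 34293*1/44707 = 2146689 - 34293/44707 = 95971990830/44707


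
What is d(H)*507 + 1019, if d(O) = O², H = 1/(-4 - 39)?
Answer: 1884638/1849 ≈ 1019.3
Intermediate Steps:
H = -1/43 (H = 1/(-43) = -1/43 ≈ -0.023256)
d(H)*507 + 1019 = (-1/43)²*507 + 1019 = (1/1849)*507 + 1019 = 507/1849 + 1019 = 1884638/1849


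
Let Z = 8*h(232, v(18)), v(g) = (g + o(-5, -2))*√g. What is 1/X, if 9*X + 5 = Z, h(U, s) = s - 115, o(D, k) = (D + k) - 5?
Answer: -8325/814153 - 1296*√2/814153 ≈ -0.012477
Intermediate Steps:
o(D, k) = -5 + D + k
v(g) = √g*(-12 + g) (v(g) = (g + (-5 - 5 - 2))*√g = (g - 12)*√g = (-12 + g)*√g = √g*(-12 + g))
h(U, s) = -115 + s
Z = -920 + 144*√2 (Z = 8*(-115 + √18*(-12 + 18)) = 8*(-115 + (3*√2)*6) = 8*(-115 + 18*√2) = -920 + 144*√2 ≈ -716.35)
X = -925/9 + 16*√2 (X = -5/9 + (-920 + 144*√2)/9 = -5/9 + (-920/9 + 16*√2) = -925/9 + 16*√2 ≈ -80.150)
1/X = 1/(-925/9 + 16*√2)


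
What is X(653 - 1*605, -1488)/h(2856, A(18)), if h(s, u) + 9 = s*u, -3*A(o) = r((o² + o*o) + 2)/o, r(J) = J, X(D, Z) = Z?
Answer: 13392/309481 ≈ 0.043272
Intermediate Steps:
A(o) = -(2 + 2*o²)/(3*o) (A(o) = -((o² + o*o) + 2)/(3*o) = -((o² + o²) + 2)/(3*o) = -(2*o² + 2)/(3*o) = -(2 + 2*o²)/(3*o))
h(s, u) = -9 + s*u
X(653 - 1*605, -1488)/h(2856, A(18)) = -1488/(-9 + 2856*((⅔)*(-1 - 1*18²)/18)) = -1488/(-9 + 2856*((⅔)*(1/18)*(-1 - 1*324))) = -1488/(-9 + 2856*((⅔)*(1/18)*(-1 - 324))) = -1488/(-9 + 2856*((⅔)*(1/18)*(-325))) = -1488/(-9 + 2856*(-325/27)) = -1488/(-9 - 309400/9) = -1488/(-309481/9) = -1488*(-9/309481) = 13392/309481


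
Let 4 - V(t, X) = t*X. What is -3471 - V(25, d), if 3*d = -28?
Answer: -11125/3 ≈ -3708.3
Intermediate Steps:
d = -28/3 (d = (1/3)*(-28) = -28/3 ≈ -9.3333)
V(t, X) = 4 - X*t (V(t, X) = 4 - t*X = 4 - X*t)
-3471 - V(25, d) = -3471 - (4 - 1*(-28/3)*25) = -3471 - (4 + 700/3) = -3471 - 1*712/3 = -3471 - 712/3 = -11125/3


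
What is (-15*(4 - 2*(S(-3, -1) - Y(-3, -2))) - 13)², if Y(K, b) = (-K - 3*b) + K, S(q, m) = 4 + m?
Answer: 26569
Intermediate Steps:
Y(K, b) = -3*b
(-15*(4 - 2*(S(-3, -1) - Y(-3, -2))) - 13)² = (-15*(4 - 2*((4 - 1) - (-3)*(-2))) - 13)² = (-15*(4 - 2*(3 - 1*6)) - 13)² = (-15*(4 - 2*(3 - 6)) - 13)² = (-15*(4 - 2*(-3)) - 13)² = (-15*(4 + 6) - 13)² = (-15*10 - 13)² = (-150 - 13)² = (-163)² = 26569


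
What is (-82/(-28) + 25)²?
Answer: 152881/196 ≈ 780.00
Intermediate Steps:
(-82/(-28) + 25)² = (-82*(-1/28) + 25)² = (41/14 + 25)² = (391/14)² = 152881/196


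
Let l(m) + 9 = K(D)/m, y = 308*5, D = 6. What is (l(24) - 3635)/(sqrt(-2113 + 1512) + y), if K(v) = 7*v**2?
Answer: -430430/182477 + 559*I*sqrt(601)/364954 ≈ -2.3588 + 0.03755*I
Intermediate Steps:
y = 1540
l(m) = -9 + 252/m (l(m) = -9 + (7*6**2)/m = -9 + (7*36)/m = -9 + 252/m)
(l(24) - 3635)/(sqrt(-2113 + 1512) + y) = ((-9 + 252/24) - 3635)/(sqrt(-2113 + 1512) + 1540) = ((-9 + 252*(1/24)) - 3635)/(sqrt(-601) + 1540) = ((-9 + 21/2) - 3635)/(I*sqrt(601) + 1540) = (3/2 - 3635)/(1540 + I*sqrt(601)) = -7267/(2*(1540 + I*sqrt(601)))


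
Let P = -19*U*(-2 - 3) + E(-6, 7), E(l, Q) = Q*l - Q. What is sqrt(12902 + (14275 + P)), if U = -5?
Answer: sqrt(26653) ≈ 163.26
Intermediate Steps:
E(l, Q) = -Q + Q*l
P = -524 (P = -(-95)*(-2 - 3) + 7*(-1 - 6) = -(-95)*(-5) + 7*(-7) = -19*25 - 49 = -475 - 49 = -524)
sqrt(12902 + (14275 + P)) = sqrt(12902 + (14275 - 524)) = sqrt(12902 + 13751) = sqrt(26653)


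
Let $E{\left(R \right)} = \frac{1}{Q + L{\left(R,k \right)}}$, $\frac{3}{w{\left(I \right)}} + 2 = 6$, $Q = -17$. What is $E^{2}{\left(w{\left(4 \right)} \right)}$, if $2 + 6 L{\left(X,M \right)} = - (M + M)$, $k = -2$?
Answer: $\frac{9}{2500} \approx 0.0036$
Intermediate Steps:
$L{\left(X,M \right)} = - \frac{1}{3} - \frac{M}{3}$ ($L{\left(X,M \right)} = - \frac{1}{3} + \frac{\left(-1\right) \left(M + M\right)}{6} = - \frac{1}{3} + \frac{\left(-1\right) 2 M}{6} = - \frac{1}{3} + \frac{\left(-2\right) M}{6} = - \frac{1}{3} - \frac{M}{3}$)
$w{\left(I \right)} = \frac{3}{4}$ ($w{\left(I \right)} = \frac{3}{-2 + 6} = \frac{3}{4}$)
$E{\left(R \right)} = - \frac{3}{50}$ ($E{\left(R \right)} = \frac{1}{-17 - - \frac{1}{3}} = \frac{1}{-17 + \left(- \frac{1}{3} + \frac{2}{3}\right)} = \frac{1}{-17 + \frac{1}{3}} = \frac{1}{- \frac{50}{3}} = - \frac{3}{50}$)
$E^{2}{\left(w{\left(4 \right)} \right)} = \left(- \frac{3}{50}\right)^{2} = \frac{9}{2500}$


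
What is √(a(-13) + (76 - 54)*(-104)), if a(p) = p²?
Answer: I*√2119 ≈ 46.033*I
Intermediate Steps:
√(a(-13) + (76 - 54)*(-104)) = √((-13)² + (76 - 54)*(-104)) = √(169 + 22*(-104)) = √(169 - 2288) = √(-2119) = I*√2119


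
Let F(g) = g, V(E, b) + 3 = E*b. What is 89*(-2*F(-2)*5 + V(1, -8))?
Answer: 801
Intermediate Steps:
V(E, b) = -3 + E*b
89*(-2*F(-2)*5 + V(1, -8)) = 89*(-2*(-2)*5 + (-3 + 1*(-8))) = 89*(4*5 + (-3 - 8)) = 89*(20 - 11) = 89*9 = 801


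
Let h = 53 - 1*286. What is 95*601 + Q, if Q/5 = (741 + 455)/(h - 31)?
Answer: 3766775/66 ≈ 57072.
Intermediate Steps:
h = -233 (h = 53 - 286 = -233)
Q = -1495/66 (Q = 5*((741 + 455)/(-233 - 31)) = 5*(1196/(-264)) = 5*(1196*(-1/264)) = 5*(-299/66) = -1495/66 ≈ -22.652)
95*601 + Q = 95*601 - 1495/66 = 57095 - 1495/66 = 3766775/66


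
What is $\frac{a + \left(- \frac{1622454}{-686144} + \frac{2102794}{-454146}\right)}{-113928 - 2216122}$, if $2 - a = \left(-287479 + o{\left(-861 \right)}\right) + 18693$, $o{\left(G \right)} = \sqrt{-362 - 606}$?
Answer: $- \frac{4187810127486143}{36303291951178560} + \frac{11 i \sqrt{2}}{1165025} \approx -0.11536 + 1.3353 \cdot 10^{-5} i$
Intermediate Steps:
$o{\left(G \right)} = 22 i \sqrt{2}$ ($o{\left(G \right)} = \sqrt{-968} = 22 i \sqrt{2}$)
$a = 268788 - 22 i \sqrt{2}$ ($a = 2 - \left(\left(-287479 + 22 i \sqrt{2}\right) + 18693\right) = 2 - \left(-268786 + 22 i \sqrt{2}\right) = 2 + \left(268786 - 22 i \sqrt{2}\right) = 268788 - 22 i \sqrt{2} \approx 2.6879 \cdot 10^{5} - 31.113 i$)
$\frac{a + \left(- \frac{1622454}{-686144} + \frac{2102794}{-454146}\right)}{-113928 - 2216122} = \frac{\left(268788 - 22 i \sqrt{2}\right) + \left(- \frac{1622454}{-686144} + \frac{2102794}{-454146}\right)}{-113928 - 2216122} = \frac{\left(268788 - 22 i \sqrt{2}\right) + \left(\left(-1622454\right) \left(- \frac{1}{686144}\right) + 2102794 \left(- \frac{1}{454146}\right)\right)}{-2330050} = \left(\left(268788 - 22 i \sqrt{2}\right) + \left(\frac{811227}{343072} - \frac{1051397}{227073}\right)\right) \left(- \frac{1}{2330050}\right) = \left(\left(268788 - 22 i \sqrt{2}\right) - \frac{176497123013}{77902388256}\right) \left(- \frac{1}{2330050}\right) = \left(\frac{20939050637430715}{77902388256} - 22 i \sqrt{2}\right) \left(- \frac{1}{2330050}\right) = - \frac{4187810127486143}{36303291951178560} + \frac{11 i \sqrt{2}}{1165025}$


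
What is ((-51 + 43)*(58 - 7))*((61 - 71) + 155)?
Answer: -59160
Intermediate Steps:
((-51 + 43)*(58 - 7))*((61 - 71) + 155) = (-8*51)*(-10 + 155) = -408*145 = -59160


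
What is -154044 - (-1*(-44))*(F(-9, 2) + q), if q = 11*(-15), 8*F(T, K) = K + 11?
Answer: -293711/2 ≈ -1.4686e+5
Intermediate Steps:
F(T, K) = 11/8 + K/8 (F(T, K) = (K + 11)/8 = (11 + K)/8 = 11/8 + K/8)
q = -165
-154044 - (-1*(-44))*(F(-9, 2) + q) = -154044 - (-1*(-44))*((11/8 + (1/8)*2) - 165) = -154044 - 44*((11/8 + 1/4) - 165) = -154044 - 44*(13/8 - 165) = -154044 - 44*(-1307)/8 = -154044 - 1*(-14377/2) = -154044 + 14377/2 = -293711/2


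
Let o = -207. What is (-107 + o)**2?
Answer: 98596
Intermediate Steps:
(-107 + o)**2 = (-107 - 207)**2 = (-314)**2 = 98596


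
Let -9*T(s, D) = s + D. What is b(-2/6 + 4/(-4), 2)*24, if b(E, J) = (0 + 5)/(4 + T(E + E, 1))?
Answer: 3240/113 ≈ 28.673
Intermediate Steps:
T(s, D) = -D/9 - s/9 (T(s, D) = -(s + D)/9 = -(D + s)/9 = -D/9 - s/9)
b(E, J) = 5/(35/9 - 2*E/9) (b(E, J) = (0 + 5)/(4 + (-⅑*1 - (E + E)/9)) = 5/(4 + (-⅑ - 2*E/9)) = 5/(35/9 - 2*E/9))
b(-2/6 + 4/(-4), 2)*24 = (45/(35 - 2*(-2/6 + 4/(-4))))*24 = (45/(35 - 2*(-2*⅙ + 4*(-¼))))*24 = (45/(35 - 2*(-⅓ - 1)))*24 = (45/(35 - 2*(-4/3)))*24 = (45/(35 + 8/3))*24 = (45/(113/3))*24 = (45*(3/113))*24 = (135/113)*24 = 3240/113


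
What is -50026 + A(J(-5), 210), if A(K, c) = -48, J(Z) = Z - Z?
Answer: -50074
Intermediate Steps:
J(Z) = 0
-50026 + A(J(-5), 210) = -50026 - 48 = -50074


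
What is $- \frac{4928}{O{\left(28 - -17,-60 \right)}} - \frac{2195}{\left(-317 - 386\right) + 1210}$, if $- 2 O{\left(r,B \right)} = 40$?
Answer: $\frac{613649}{2535} \approx 242.07$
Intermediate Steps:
$O{\left(r,B \right)} = -20$ ($O{\left(r,B \right)} = \left(- \frac{1}{2}\right) 40 = -20$)
$- \frac{4928}{O{\left(28 - -17,-60 \right)}} - \frac{2195}{\left(-317 - 386\right) + 1210} = - \frac{4928}{-20} - \frac{2195}{\left(-317 - 386\right) + 1210} = \left(-4928\right) \left(- \frac{1}{20}\right) - \frac{2195}{-703 + 1210} = \frac{1232}{5} - \frac{2195}{507} = \frac{613649}{2535}$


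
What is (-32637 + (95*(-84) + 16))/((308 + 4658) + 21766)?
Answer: -40601/26732 ≈ -1.5188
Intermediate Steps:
(-32637 + (95*(-84) + 16))/((308 + 4658) + 21766) = (-32637 + (-7980 + 16))/(4966 + 21766) = (-32637 - 7964)/26732 = -40601*1/26732 = -40601/26732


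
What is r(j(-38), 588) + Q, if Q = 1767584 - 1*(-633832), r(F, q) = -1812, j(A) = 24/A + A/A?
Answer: 2399604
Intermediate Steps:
j(A) = 1 + 24/A (j(A) = 24/A + 1 = 1 + 24/A)
Q = 2401416 (Q = 1767584 + 633832 = 2401416)
r(j(-38), 588) + Q = -1812 + 2401416 = 2399604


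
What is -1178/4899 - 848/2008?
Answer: -814972/1229649 ≈ -0.66277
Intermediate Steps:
-1178/4899 - 848/2008 = -1178*1/4899 - 848*1/2008 = -1178/4899 - 106/251 = -814972/1229649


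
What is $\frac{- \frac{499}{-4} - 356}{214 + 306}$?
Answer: $- \frac{185}{416} \approx -0.44471$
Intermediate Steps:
$\frac{- \frac{499}{-4} - 356}{214 + 306} = \frac{\left(-499\right) \left(- \frac{1}{4}\right) - 356}{520} = \left(\frac{499}{4} - 356\right) \frac{1}{520} = \left(- \frac{925}{4}\right) \frac{1}{520} = - \frac{185}{416}$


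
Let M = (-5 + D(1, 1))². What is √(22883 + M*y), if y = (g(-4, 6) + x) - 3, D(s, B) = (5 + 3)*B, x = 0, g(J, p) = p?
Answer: √22910 ≈ 151.36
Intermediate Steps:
D(s, B) = 8*B
y = 3 (y = (6 + 0) - 3 = 6 - 3 = 3)
M = 9 (M = (-5 + 8*1)² = (-5 + 8)² = 3² = 9)
√(22883 + M*y) = √(22883 + 9*3) = √(22883 + 27) = √22910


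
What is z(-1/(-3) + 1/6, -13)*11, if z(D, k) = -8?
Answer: -88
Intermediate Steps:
z(-1/(-3) + 1/6, -13)*11 = -8*11 = -88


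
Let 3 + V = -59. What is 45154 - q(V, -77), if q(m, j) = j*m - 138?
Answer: 40518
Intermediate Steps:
V = -62 (V = -3 - 59 = -62)
q(m, j) = -138 + j*m
45154 - q(V, -77) = 45154 - (-138 - 77*(-62)) = 45154 - (-138 + 4774) = 45154 - 1*4636 = 45154 - 4636 = 40518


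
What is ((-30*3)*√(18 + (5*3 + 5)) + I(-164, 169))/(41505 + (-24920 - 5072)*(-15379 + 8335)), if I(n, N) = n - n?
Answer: -30*√38/70435051 ≈ -2.6256e-6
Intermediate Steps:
I(n, N) = 0
((-30*3)*√(18 + (5*3 + 5)) + I(-164, 169))/(41505 + (-24920 - 5072)*(-15379 + 8335)) = ((-30*3)*√(18 + (5*3 + 5)) + 0)/(41505 + (-24920 - 5072)*(-15379 + 8335)) = (-90*√(18 + (15 + 5)) + 0)/(41505 - 29992*(-7044)) = (-90*√(18 + 20) + 0)/(41505 + 211263648) = (-90*√38 + 0)/211305153 = -90*√38*(1/211305153) = -30*√38/70435051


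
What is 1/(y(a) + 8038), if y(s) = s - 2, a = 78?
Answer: 1/8114 ≈ 0.00012324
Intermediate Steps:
y(s) = -2 + s
1/(y(a) + 8038) = 1/((-2 + 78) + 8038) = 1/(76 + 8038) = 1/8114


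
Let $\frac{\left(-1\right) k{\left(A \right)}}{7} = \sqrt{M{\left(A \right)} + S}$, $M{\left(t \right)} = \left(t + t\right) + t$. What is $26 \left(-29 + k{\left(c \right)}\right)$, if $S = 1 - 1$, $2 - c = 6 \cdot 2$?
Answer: $-754 - 182 i \sqrt{30} \approx -754.0 - 996.86 i$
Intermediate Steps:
$c = -10$ ($c = 2 - 6 \cdot 2 = 2 - 12 = -10$)
$S = 0$
$M{\left(t \right)} = 3 t$ ($M{\left(t \right)} = 2 t + t = 3 t$)
$k{\left(A \right)} = - 7 \sqrt{3} \sqrt{A}$ ($k{\left(A \right)} = - 7 \sqrt{3 A + 0} = - 7 \sqrt{3 A} = - 7 \sqrt{3} \sqrt{A}$)
$26 \left(-29 + k{\left(c \right)}\right) = 26 \left(-29 - 7 \sqrt{3} \sqrt{-10}\right) = 26 \left(-29 - 7 \sqrt{3} i \sqrt{10}\right) = 26 \left(-29 - 7 i \sqrt{30}\right) = -754 - 182 i \sqrt{30}$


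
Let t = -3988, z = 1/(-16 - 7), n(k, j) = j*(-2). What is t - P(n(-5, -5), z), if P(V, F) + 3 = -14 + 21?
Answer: -3992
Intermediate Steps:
n(k, j) = -2*j
z = -1/23 (z = 1/(-23) = -1/23 ≈ -0.043478)
P(V, F) = 4 (P(V, F) = -3 + (-14 + 21) = -3 + 7 = 4)
t - P(n(-5, -5), z) = -3988 - 1*4 = -3988 - 4 = -3992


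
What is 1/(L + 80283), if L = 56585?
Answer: 1/136868 ≈ 7.3063e-6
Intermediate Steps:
1/(L + 80283) = 1/(56585 + 80283) = 1/136868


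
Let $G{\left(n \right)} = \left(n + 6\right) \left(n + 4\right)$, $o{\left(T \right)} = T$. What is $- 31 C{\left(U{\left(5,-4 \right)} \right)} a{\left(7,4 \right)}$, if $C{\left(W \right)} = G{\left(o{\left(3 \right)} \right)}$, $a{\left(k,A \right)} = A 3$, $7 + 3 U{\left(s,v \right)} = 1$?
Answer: $-23436$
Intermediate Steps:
$U{\left(s,v \right)} = -2$ ($U{\left(s,v \right)} = - \frac{7}{3} + \frac{1}{3} \cdot 1 = - \frac{7}{3} + \frac{1}{3} = -2$)
$a{\left(k,A \right)} = 3 A$
$G{\left(n \right)} = \left(4 + n\right) \left(6 + n\right)$ ($G{\left(n \right)} = \left(6 + n\right) \left(4 + n\right) = \left(4 + n\right) \left(6 + n\right)$)
$C{\left(W \right)} = 63$ ($C{\left(W \right)} = 24 + 3^{2} + 10 \cdot 3 = 24 + 9 + 30 = 63$)
$- 31 C{\left(U{\left(5,-4 \right)} \right)} a{\left(7,4 \right)} = \left(-31\right) 63 \cdot 3 \cdot 4 = \left(-1953\right) 12 = -23436$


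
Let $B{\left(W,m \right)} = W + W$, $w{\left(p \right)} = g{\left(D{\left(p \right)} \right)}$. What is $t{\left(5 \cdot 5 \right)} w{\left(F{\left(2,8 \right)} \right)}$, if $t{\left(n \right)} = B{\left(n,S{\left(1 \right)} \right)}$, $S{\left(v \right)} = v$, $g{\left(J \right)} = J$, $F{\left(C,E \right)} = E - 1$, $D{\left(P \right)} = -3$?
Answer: $-150$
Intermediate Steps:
$F{\left(C,E \right)} = -1 + E$
$w{\left(p \right)} = -3$
$B{\left(W,m \right)} = 2 W$
$t{\left(n \right)} = 2 n$
$t{\left(5 \cdot 5 \right)} w{\left(F{\left(2,8 \right)} \right)} = 2 \cdot 5 \cdot 5 \left(-3\right) = 2 \cdot 25 \left(-3\right) = 50 \left(-3\right) = -150$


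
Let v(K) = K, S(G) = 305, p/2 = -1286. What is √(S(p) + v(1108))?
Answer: 3*√157 ≈ 37.590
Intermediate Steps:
p = -2572 (p = 2*(-1286) = -2572)
√(S(p) + v(1108)) = √(305 + 1108) = √1413 = 3*√157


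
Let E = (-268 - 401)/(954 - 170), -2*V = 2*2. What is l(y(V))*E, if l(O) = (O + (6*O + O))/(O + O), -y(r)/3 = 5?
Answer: -669/196 ≈ -3.4133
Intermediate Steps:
V = -2 ≈ -2.0000
y(r) = -15 (y(r) = -3*5 = -15)
l(O) = 4 (l(O) = (O + 7*O)/((2*O)) = (8*O)*(1/(2*O)) = 4)
E = -669/784 ≈ -0.85332
l(y(V))*E = 4*(-669/784) = -669/196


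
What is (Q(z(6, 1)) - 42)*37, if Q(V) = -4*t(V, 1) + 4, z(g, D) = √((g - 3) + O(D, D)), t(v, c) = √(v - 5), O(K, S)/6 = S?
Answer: -1406 - 148*I*√2 ≈ -1406.0 - 209.3*I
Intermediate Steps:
O(K, S) = 6*S
t(v, c) = √(-5 + v)
z(g, D) = √(-3 + g + 6*D) (z(g, D) = √((g - 3) + 6*D) = √((-3 + g) + 6*D) = √(-3 + g + 6*D))
Q(V) = 4 - 4*√(-5 + V) (Q(V) = -4*√(-5 + V) + 4 = 4 - 4*√(-5 + V))
(Q(z(6, 1)) - 42)*37 = ((4 - 4*√(-5 + √(-3 + 6 + 6*1))) - 42)*37 = ((4 - 4*√(-5 + √(-3 + 6 + 6))) - 42)*37 = ((4 - 4*√(-5 + √9)) - 42)*37 = ((4 - 4*√(-5 + 3)) - 42)*37 = ((4 - 4*I*√2) - 42)*37 = (-38 - 4*I*√2)*37 = -1406 - 148*I*√2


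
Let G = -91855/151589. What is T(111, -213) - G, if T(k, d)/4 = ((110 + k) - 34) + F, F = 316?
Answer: 305088923/151589 ≈ 2012.6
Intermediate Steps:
G = -91855/151589 (G = -91855*1/151589 = -91855/151589 ≈ -0.60595)
T(k, d) = 1568 + 4*k (T(k, d) = 4*(((110 + k) - 34) + 316) = 4*((76 + k) + 316) = 4*(392 + k) = 1568 + 4*k)
T(111, -213) - G = (1568 + 4*111) - 1*(-91855/151589) = (1568 + 444) + 91855/151589 = 2012 + 91855/151589 = 305088923/151589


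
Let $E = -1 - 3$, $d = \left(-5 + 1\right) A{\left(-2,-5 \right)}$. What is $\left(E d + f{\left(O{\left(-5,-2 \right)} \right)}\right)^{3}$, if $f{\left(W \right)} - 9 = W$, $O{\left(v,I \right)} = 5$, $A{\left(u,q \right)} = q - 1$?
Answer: $-551368$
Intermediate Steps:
$A{\left(u,q \right)} = -1 + q$ ($A{\left(u,q \right)} = q - 1 = -1 + q$)
$f{\left(W \right)} = 9 + W$
$d = 24$ ($d = \left(-5 + 1\right) \left(-1 - 5\right) = \left(-4\right) \left(-6\right) = 24$)
$E = -4$ ($E = -1 - 3 = -4$)
$\left(E d + f{\left(O{\left(-5,-2 \right)} \right)}\right)^{3} = \left(\left(-4\right) 24 + \left(9 + 5\right)\right)^{3} = \left(-96 + 14\right)^{3} = \left(-82\right)^{3} = -551368$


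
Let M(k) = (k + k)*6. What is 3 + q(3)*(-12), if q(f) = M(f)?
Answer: -429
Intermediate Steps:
M(k) = 12*k (M(k) = (2*k)*6 = 12*k)
q(f) = 12*f
3 + q(3)*(-12) = 3 + (12*3)*(-12) = 3 + 36*(-12) = 3 - 432 = -429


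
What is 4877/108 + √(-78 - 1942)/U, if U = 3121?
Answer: 4877/108 + 2*I*√505/3121 ≈ 45.157 + 0.014401*I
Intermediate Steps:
4877/108 + √(-78 - 1942)/U = 4877/108 + √(-78 - 1942)/3121 = 4877*(1/108) + √(-2020)*(1/3121) = 4877/108 + (2*I*√505)*(1/3121) = 4877/108 + 2*I*√505/3121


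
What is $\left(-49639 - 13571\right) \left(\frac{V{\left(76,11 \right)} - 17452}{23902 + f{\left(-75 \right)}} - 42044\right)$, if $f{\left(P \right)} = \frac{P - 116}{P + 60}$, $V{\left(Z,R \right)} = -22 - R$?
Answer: $\frac{953353952816790}{358721} \approx 2.6576 \cdot 10^{9}$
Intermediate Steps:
$f{\left(P \right)} = \frac{-116 + P}{60 + P}$
$\left(-49639 - 13571\right) \left(\frac{V{\left(76,11 \right)} - 17452}{23902 + f{\left(-75 \right)}} - 42044\right) = \left(-49639 - 13571\right) \left(\frac{\left(-22 - 11\right) - 17452}{23902 + \frac{-116 - 75}{60 - 75}} - 42044\right) = - 63210 \left(\frac{\left(-22 - 11\right) - 17452}{23902 + \frac{1}{-15} \left(-191\right)} - 42044\right) = - 63210 \left(\frac{-33 - 17452}{23902 - - \frac{191}{15}} - 42044\right) = - 63210 \left(- \frac{17485}{23902 + \frac{191}{15}} - 42044\right) = - 63210 \left(- \frac{17485}{\frac{358721}{15}} - 42044\right) = - 63210 \left(\left(-17485\right) \frac{15}{358721} - 42044\right) = - 63210 \left(- \frac{262275}{358721} - 42044\right) = \left(-63210\right) \left(- \frac{15082327999}{358721}\right) = \frac{953353952816790}{358721}$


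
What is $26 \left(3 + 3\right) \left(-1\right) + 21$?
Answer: $-135$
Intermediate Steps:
$26 \left(3 + 3\right) \left(-1\right) + 21 = 26 \cdot 6 \left(-1\right) + 21 = 26 \left(-6\right) + 21 = -156 + 21 = -135$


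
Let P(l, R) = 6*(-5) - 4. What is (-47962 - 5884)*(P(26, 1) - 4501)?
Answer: 244191610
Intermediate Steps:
P(l, R) = -34 (P(l, R) = -30 - 4 = -34)
(-47962 - 5884)*(P(26, 1) - 4501) = (-47962 - 5884)*(-34 - 4501) = -53846*(-4535) = 244191610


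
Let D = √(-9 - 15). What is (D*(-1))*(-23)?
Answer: 46*I*√6 ≈ 112.68*I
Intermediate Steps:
D = 2*I*√6 (D = √(-24) = 2*I*√6 ≈ 4.899*I)
(D*(-1))*(-23) = ((2*I*√6)*(-1))*(-23) = -2*I*√6*(-23) = 46*I*√6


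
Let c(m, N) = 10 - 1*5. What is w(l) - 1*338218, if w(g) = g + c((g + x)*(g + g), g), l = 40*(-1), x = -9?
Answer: -338253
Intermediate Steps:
c(m, N) = 5 (c(m, N) = 10 - 5 = 5)
l = -40
w(g) = 5 + g (w(g) = g + 5 = 5 + g)
w(l) - 1*338218 = (5 - 40) - 1*338218 = -35 - 338218 = -338253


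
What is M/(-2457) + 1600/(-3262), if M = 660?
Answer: -144860/190827 ≈ -0.75912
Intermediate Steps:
M/(-2457) + 1600/(-3262) = 660/(-2457) + 1600/(-3262) = 660*(-1/2457) + 1600*(-1/3262) = -220/819 - 800/1631 = -144860/190827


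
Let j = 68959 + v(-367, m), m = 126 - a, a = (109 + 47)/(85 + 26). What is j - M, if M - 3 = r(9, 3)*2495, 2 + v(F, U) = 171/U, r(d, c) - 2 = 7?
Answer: 214366717/4610 ≈ 46500.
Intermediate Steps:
a = 52/37 (a = 156/111 = 156*(1/111) = 52/37 ≈ 1.4054)
r(d, c) = 9 (r(d, c) = 2 + 7 = 9)
m = 4610/37 (m = 126 - 1*52/37 = 126 - 52/37 = 4610/37 ≈ 124.59)
v(F, U) = -2 + 171/U
j = 317898097/4610 (j = 68959 + (-2 + 171/(4610/37)) = 68959 + (-2 + 171*(37/4610)) = 68959 + (-2 + 6327/4610) = 68959 - 2893/4610 = 317898097/4610 ≈ 68958.)
M = 22458 (M = 3 + 9*2495 = 3 + 22455 = 22458)
j - M = 317898097/4610 - 1*22458 = 317898097/4610 - 22458 = 214366717/4610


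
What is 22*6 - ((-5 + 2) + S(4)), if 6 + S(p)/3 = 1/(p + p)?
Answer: 1221/8 ≈ 152.63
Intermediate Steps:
S(p) = -18 + 3/(2*p) (S(p) = -18 + 3/(p + p) = -18 + 3/((2*p)) = -18 + 3*(1/(2*p)) = -18 + 3/(2*p))
22*6 - ((-5 + 2) + S(4)) = 22*6 - ((-5 + 2) + (-18 + (3/2)/4)) = 132 - (-3 + (-18 + (3/2)*(1/4))) = 132 - (-3 + (-18 + 3/8)) = 132 - (-3 - 141/8) = 132 - 1*(-165/8) = 132 + 165/8 = 1221/8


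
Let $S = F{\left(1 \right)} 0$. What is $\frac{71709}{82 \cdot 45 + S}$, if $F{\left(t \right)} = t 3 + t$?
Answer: $\frac{583}{30} \approx 19.433$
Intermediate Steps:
$F{\left(t \right)} = 4 t$ ($F{\left(t \right)} = 3 t + t = 4 t$)
$S = 0$ ($S = 4 \cdot 1 \cdot 0 = 4 \cdot 0 = 0$)
$\frac{71709}{82 \cdot 45 + S} = \frac{71709}{82 \cdot 45 + 0} = \frac{71709}{3690 + 0} = \frac{71709}{3690} = 71709 \cdot \frac{1}{3690} = \frac{583}{30}$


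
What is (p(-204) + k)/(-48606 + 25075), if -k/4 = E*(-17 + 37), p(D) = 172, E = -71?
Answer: -5852/23531 ≈ -0.24869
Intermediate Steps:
k = 5680 (k = -(-284)*(-17 + 37) = -(-284)*20 = -4*(-1420) = 5680)
(p(-204) + k)/(-48606 + 25075) = (172 + 5680)/(-48606 + 25075) = 5852/(-23531) = 5852*(-1/23531) = -5852/23531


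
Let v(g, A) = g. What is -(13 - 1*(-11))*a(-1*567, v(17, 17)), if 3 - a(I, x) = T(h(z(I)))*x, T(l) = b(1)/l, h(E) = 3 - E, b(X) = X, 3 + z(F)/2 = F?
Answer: -27296/381 ≈ -71.643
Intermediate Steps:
z(F) = -6 + 2*F
T(l) = 1/l
a(I, x) = 3 - x/(9 - 2*I) (a(I, x) = 3 - x/(3 - (-6 + 2*I)) = 3 - x/(3 + (6 - 2*I)) = 3 - x/(9 - 2*I))
-(13 - 1*(-11))*a(-1*567, v(17, 17)) = -(13 - 1*(-11))*(-27 + 17 + 6*(-1*567))/(-9 + 2*(-1*567)) = -(13 + 11)*(-27 + 17 + 6*(-567))/(-9 + 2*(-567)) = -24*(-27 + 17 - 3402)/(-9 - 1134) = -24*-3412/(-1143) = -24*(-1/1143*(-3412)) = -24*3412/1143 = -1*27296/381 = -27296/381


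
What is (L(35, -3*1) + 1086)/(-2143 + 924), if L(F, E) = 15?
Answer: -1101/1219 ≈ -0.90320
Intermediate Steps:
(L(35, -3*1) + 1086)/(-2143 + 924) = (15 + 1086)/(-2143 + 924) = 1101/(-1219) = 1101*(-1/1219) = -1101/1219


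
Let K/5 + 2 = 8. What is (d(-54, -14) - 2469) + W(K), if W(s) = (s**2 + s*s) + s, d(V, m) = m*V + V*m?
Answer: 873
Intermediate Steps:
K = 30 (K = -10 + 5*8 = -10 + 40 = 30)
d(V, m) = 2*V*m (d(V, m) = V*m + V*m = 2*V*m)
W(s) = s + 2*s**2 (W(s) = (s**2 + s**2) + s = 2*s**2 + s = s + 2*s**2)
(d(-54, -14) - 2469) + W(K) = (2*(-54)*(-14) - 2469) + 30*(1 + 2*30) = (1512 - 2469) + 30*(1 + 60) = -957 + 30*61 = -957 + 1830 = 873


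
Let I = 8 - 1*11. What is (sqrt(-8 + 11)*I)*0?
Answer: 0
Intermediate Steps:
I = -3 (I = 8 - 11 = -3)
(sqrt(-8 + 11)*I)*0 = (sqrt(-8 + 11)*(-3))*0 = (sqrt(3)*(-3))*0 = -3*sqrt(3)*0 = 0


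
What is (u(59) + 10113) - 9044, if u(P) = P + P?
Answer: 1187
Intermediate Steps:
u(P) = 2*P
(u(59) + 10113) - 9044 = (2*59 + 10113) - 9044 = (118 + 10113) - 9044 = 10231 - 9044 = 1187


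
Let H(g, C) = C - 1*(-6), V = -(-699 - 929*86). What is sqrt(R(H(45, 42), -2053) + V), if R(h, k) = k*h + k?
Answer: 2*I*sqrt(5001) ≈ 141.44*I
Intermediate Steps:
V = 80593 (V = -(-699 - 79894) = -1*(-80593) = 80593)
H(g, C) = 6 + C (H(g, C) = C + 6 = 6 + C)
R(h, k) = k + h*k (R(h, k) = h*k + k = k + h*k)
sqrt(R(H(45, 42), -2053) + V) = sqrt(-2053*(1 + (6 + 42)) + 80593) = sqrt(-2053*(1 + 48) + 80593) = sqrt(-2053*49 + 80593) = sqrt(-100597 + 80593) = sqrt(-20004) = 2*I*sqrt(5001)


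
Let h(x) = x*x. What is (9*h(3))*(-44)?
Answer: -3564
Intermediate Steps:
h(x) = x²
(9*h(3))*(-44) = (9*3²)*(-44) = (9*9)*(-44) = 81*(-44) = -3564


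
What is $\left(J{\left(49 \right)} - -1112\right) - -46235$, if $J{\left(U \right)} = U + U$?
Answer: $47445$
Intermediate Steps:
$J{\left(U \right)} = 2 U$
$\left(J{\left(49 \right)} - -1112\right) - -46235 = \left(2 \cdot 49 - -1112\right) - -46235 = \left(98 + 1112\right) + 46235 = 1210 + 46235 = 47445$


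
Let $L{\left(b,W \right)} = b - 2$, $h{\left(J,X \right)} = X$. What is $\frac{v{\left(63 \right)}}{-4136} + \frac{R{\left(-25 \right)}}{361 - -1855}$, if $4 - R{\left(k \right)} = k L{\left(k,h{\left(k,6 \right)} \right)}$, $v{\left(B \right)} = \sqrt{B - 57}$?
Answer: $- \frac{671}{2216} - \frac{\sqrt{6}}{4136} \approx -0.30339$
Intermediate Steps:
$L{\left(b,W \right)} = -2 + b$
$v{\left(B \right)} = \sqrt{-57 + B}$
$R{\left(k \right)} = 4 - k \left(-2 + k\right)$
$\frac{v{\left(63 \right)}}{-4136} + \frac{R{\left(-25 \right)}}{361 - -1855} = \frac{\sqrt{-57 + 63}}{-4136} + \frac{4 - - 25 \left(-2 - 25\right)}{361 - -1855} = \sqrt{6} \left(- \frac{1}{4136}\right) + \frac{4 - \left(-25\right) \left(-27\right)}{361 + 1855} = - \frac{\sqrt{6}}{4136} + \frac{4 - 675}{2216} = - \frac{\sqrt{6}}{4136} - \frac{671}{2216} = - \frac{671}{2216} - \frac{\sqrt{6}}{4136}$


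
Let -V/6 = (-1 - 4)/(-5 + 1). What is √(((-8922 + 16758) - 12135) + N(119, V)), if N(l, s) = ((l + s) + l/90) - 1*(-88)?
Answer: I*√922090/15 ≈ 64.017*I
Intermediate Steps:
V = -15/2 (V = -6*(-1 - 4)/(-5 + 1) = -6*(-5)/(-4) = -(-3)*(-5)/2 = -6*5/4 = -15/2 ≈ -7.5000)
N(l, s) = 88 + s + 91*l/90 (N(l, s) = ((l + s) + l*(1/90)) + 88 = ((l + s) + l/90) + 88 = (s + 91*l/90) + 88 = 88 + s + 91*l/90)
√(((-8922 + 16758) - 12135) + N(119, V)) = √(((-8922 + 16758) - 12135) + (88 - 15/2 + (91/90)*119)) = √((7836 - 12135) + (88 - 15/2 + 10829/90)) = √(-4299 + 9037/45) = √(-184418/45) = I*√922090/15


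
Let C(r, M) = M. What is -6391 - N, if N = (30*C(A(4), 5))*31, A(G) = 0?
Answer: -11041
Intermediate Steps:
N = 4650 (N = (30*5)*31 = 150*31 = 4650)
-6391 - N = -6391 - 1*4650 = -6391 - 4650 = -11041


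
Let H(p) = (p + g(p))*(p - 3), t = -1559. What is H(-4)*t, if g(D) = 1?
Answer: -32739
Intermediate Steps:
H(p) = (1 + p)*(-3 + p) (H(p) = (p + 1)*(p - 3) = (1 + p)*(-3 + p))
H(-4)*t = (-3 + (-4)² - 2*(-4))*(-1559) = (-3 + 16 + 8)*(-1559) = 21*(-1559) = -32739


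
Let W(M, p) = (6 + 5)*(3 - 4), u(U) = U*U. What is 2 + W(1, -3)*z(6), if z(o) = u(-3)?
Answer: -97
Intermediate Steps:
u(U) = U²
z(o) = 9 (z(o) = (-3)² = 9)
W(M, p) = -11 (W(M, p) = 11*(-1) = -11)
2 + W(1, -3)*z(6) = 2 - 11*9 = 2 - 99 = -97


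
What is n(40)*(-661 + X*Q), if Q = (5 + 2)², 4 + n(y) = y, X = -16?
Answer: -52020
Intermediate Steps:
n(y) = -4 + y
Q = 49 (Q = 7² = 49)
n(40)*(-661 + X*Q) = (-4 + 40)*(-661 - 16*49) = 36*(-661 - 784) = 36*(-1445) = -52020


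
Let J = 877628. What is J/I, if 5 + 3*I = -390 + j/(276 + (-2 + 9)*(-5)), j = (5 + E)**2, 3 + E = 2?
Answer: -634525044/95179 ≈ -6666.6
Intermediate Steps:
E = -1 (E = -3 + 2 = -1)
j = 16 (j = (5 - 1)**2 = 4**2 = 16)
I = -95179/723 (I = -5/3 + (-390 + 16/(276 + (-2 + 9)*(-5)))/3 = -5/3 + (-390 + 16/(276 + 7*(-5)))/3 = -5/3 + (-390 + 16/(276 - 35))/3 = -5/3 + (-390 + 16/241)/3 = -5/3 + (1/3)*(-93974/241) = -5/3 - 93974/723 = -95179/723 ≈ -131.64)
J/I = 877628/(-95179/723) = 877628*(-723/95179) = -634525044/95179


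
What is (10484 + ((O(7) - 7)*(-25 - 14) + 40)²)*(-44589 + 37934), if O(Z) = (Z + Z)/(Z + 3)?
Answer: -2570645484/5 ≈ -5.1413e+8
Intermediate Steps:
O(Z) = 2*Z/(3 + Z) (O(Z) = (2*Z)/(3 + Z) = 2*Z/(3 + Z))
(10484 + ((O(7) - 7)*(-25 - 14) + 40)²)*(-44589 + 37934) = (10484 + ((2*7/(3 + 7) - 7)*(-25 - 14) + 40)²)*(-44589 + 37934) = (10484 + ((2*7/10 - 7)*(-39) + 40)²)*(-6655) = (10484 + ((2*7*(⅒) - 7)*(-39) + 40)²)*(-6655) = (10484 + ((7/5 - 7)*(-39) + 40)²)*(-6655) = (10484 + (-28/5*(-39) + 40)²)*(-6655) = (10484 + (1092/5 + 40)²)*(-6655) = (10484 + (1292/5)²)*(-6655) = (10484 + 1669264/25)*(-6655) = (1931364/25)*(-6655) = -2570645484/5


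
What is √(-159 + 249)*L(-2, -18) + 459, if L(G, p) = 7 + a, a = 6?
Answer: 459 + 39*√10 ≈ 582.33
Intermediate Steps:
L(G, p) = 13 (L(G, p) = 7 + 6 = 13)
√(-159 + 249)*L(-2, -18) + 459 = √(-159 + 249)*13 + 459 = √90*13 + 459 = (3*√10)*13 + 459 = 39*√10 + 459 = 459 + 39*√10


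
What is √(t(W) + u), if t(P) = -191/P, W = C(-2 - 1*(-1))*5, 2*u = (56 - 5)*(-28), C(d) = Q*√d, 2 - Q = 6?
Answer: √(-71400 - 955*I)/10 ≈ 0.1787 - 26.721*I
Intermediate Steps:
Q = -4 (Q = 2 - 1*6 = 2 - 6 = -4)
C(d) = -4*√d
u = -714 (u = ((56 - 5)*(-28))/2 = (51*(-28))/2 = (½)*(-1428) = -714)
W = -20*I (W = -4*√(-2 - 1*(-1))*5 = -4*√(-2 + 1)*5 = -4*I*5 = -20*I ≈ -20.0*I)
√(t(W) + u) = √(-191*I/20 - 714) = √(-714 - 191*I/20)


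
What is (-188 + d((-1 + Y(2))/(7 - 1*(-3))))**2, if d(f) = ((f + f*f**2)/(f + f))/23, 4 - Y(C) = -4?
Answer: 747621351801/21160000 ≈ 35332.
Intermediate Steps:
Y(C) = 8 (Y(C) = 4 - 1*(-4) = 4 + 4 = 8)
d(f) = (f + f**3)/(46*f) (d(f) = ((f + f**3)/((2*f)))*(1/23) = ((f + f**3)*(1/(2*f)))*(1/23) = ((f + f**3)/(2*f))*(1/23) = (f + f**3)/(46*f))
(-188 + d((-1 + Y(2))/(7 - 1*(-3))))**2 = (-188 + (1/46 + ((-1 + 8)/(7 - 1*(-3)))**2/46))**2 = (-188 + (1/46 + (7/(7 + 3))**2/46))**2 = (-188 + (1/46 + (7/10)**2/46))**2 = (-188 + (1/46 + (1/46)*(49/100)))**2 = (-188 + (1/46 + 49/4600))**2 = (-188 + 149/4600)**2 = (-864651/4600)**2 = 747621351801/21160000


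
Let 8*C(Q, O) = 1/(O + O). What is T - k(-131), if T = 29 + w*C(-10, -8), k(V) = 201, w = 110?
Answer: -11063/64 ≈ -172.86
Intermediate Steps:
C(Q, O) = 1/(16*O) (C(Q, O) = 1/(8*(O + O)) = 1/(8*((2*O))) = (1/(2*O))/8 = 1/(16*O))
T = 1801/64 (T = 29 + 110*((1/16)/(-8)) = 29 + 110*((1/16)*(-⅛)) = 29 + 110*(-1/128) = 29 - 55/64 = 1801/64 ≈ 28.141)
T - k(-131) = 1801/64 - 1*201 = 1801/64 - 201 = -11063/64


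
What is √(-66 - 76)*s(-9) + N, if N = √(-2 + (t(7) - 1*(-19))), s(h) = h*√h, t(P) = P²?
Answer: √66 + 27*√142 ≈ 329.87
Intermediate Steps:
s(h) = h^(3/2)
N = √66 (N = √(-2 + (7² - 1*(-19))) = √(-2 + (49 + 19)) = √(-2 + 68) = √66 ≈ 8.1240)
√(-66 - 76)*s(-9) + N = √(-66 - 76)*(-9)^(3/2) + √66 = √(-142)*(-27*I) + √66 = (I*√142)*(-27*I) + √66 = 27*√142 + √66 = √66 + 27*√142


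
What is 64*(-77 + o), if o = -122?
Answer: -12736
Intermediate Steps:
64*(-77 + o) = 64*(-77 - 122) = 64*(-199) = -12736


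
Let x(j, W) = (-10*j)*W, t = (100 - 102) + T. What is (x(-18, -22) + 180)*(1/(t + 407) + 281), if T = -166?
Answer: -253864800/239 ≈ -1.0622e+6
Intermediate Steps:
t = -168 (t = (100 - 102) - 166 = -2 - 166 = -168)
x(j, W) = -10*W*j
(x(-18, -22) + 180)*(1/(t + 407) + 281) = (-10*(-22)*(-18) + 180)*(1/(-168 + 407) + 281) = (-3960 + 180)*(1/239 + 281) = -3780*(1/239 + 281) = -3780*67160/239 = -253864800/239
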